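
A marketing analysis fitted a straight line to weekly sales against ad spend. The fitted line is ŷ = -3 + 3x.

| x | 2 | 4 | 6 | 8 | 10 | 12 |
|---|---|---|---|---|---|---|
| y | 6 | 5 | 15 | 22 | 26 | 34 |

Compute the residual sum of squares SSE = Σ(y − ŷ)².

x=2: ŷ = -3 + 3·2 = 3; e = 6 − 3 = 3
x=4: ŷ = -3 + 3·4 = 9; e = 5 − 9 = -4
x=6: ŷ = -3 + 3·6 = 15; e = 15 − 15 = 0
x=8: ŷ = -3 + 3·8 = 21; e = 22 − 21 = 1
x=10: ŷ = -3 + 3·10 = 27; e = 26 − 27 = -1
x=12: ŷ = -3 + 3·12 = 33; e = 34 − 33 = 1
SSE = 9 + 16 + 0 + 1 + 1 + 1 = 28

SSE = 28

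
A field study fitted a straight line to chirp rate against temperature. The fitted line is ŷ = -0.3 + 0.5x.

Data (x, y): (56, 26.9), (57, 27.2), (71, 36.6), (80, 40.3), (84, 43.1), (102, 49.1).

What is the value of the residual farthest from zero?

x=56: ŷ = -0.3 + 0.5·56 = 27.7; e = 26.9 − 27.7 = -0.8
x=57: ŷ = -0.3 + 0.5·57 = 28.2; e = 27.2 − 28.2 = -1
x=71: ŷ = -0.3 + 0.5·71 = 35.2; e = 36.6 − 35.2 = 1.4
x=80: ŷ = -0.3 + 0.5·80 = 39.7; e = 40.3 − 39.7 = 0.6
x=84: ŷ = -0.3 + 0.5·84 = 41.7; e = 43.1 − 41.7 = 1.4
x=102: ŷ = -0.3 + 0.5·102 = 50.7; e = 49.1 − 50.7 = -1.6
Largest |e| is 1.6 at x = 102, residual -1.6.

e = -1.6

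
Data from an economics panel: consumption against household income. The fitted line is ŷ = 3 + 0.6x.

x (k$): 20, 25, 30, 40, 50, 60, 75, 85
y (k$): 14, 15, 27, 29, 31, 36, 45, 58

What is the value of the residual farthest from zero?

x=20: ŷ = 3 + 0.6·20 = 15; e = 14 − 15 = -1
x=25: ŷ = 3 + 0.6·25 = 18; e = 15 − 18 = -3
x=30: ŷ = 3 + 0.6·30 = 21; e = 27 − 21 = 6
x=40: ŷ = 3 + 0.6·40 = 27; e = 29 − 27 = 2
x=50: ŷ = 3 + 0.6·50 = 33; e = 31 − 33 = -2
x=60: ŷ = 3 + 0.6·60 = 39; e = 36 − 39 = -3
x=75: ŷ = 3 + 0.6·75 = 48; e = 45 − 48 = -3
x=85: ŷ = 3 + 0.6·85 = 54; e = 58 − 54 = 4
Largest |e| is 6 at x = 30, residual 6.

e = 6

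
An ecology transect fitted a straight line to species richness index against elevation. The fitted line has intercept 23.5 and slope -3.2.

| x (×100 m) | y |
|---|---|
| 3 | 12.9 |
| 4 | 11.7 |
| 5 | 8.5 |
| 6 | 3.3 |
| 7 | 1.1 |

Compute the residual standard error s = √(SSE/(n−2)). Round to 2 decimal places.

s = 1.15

x=3: ŷ = 23.5 − 3.2·3 = 13.9; e = 12.9 − 13.9 = -1
x=4: ŷ = 23.5 − 3.2·4 = 10.7; e = 11.7 − 10.7 = 1
x=5: ŷ = 23.5 − 3.2·5 = 7.5; e = 8.5 − 7.5 = 1
x=6: ŷ = 23.5 − 3.2·6 = 4.3; e = 3.3 − 4.3 = -1
x=7: ŷ = 23.5 − 3.2·7 = 1.1; e = 1.1 − 1.1 = 0
SSE = 1 + 1 + 1 + 1 + 0 = 4
s = √(4/3) = √1.33333 ≈ 1.15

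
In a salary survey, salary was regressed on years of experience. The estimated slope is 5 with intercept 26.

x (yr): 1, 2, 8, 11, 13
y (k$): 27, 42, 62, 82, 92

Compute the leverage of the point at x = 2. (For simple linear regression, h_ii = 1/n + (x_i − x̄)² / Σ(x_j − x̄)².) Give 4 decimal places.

h = 0.4193

x̄ = (1 + 2 + 8 + 11 + 13)/5 = 7
Σ(x − x̄)² = 36 + 25 + 1 + 16 + 36 = 114
h = 1/5 + (-5)²/114 = 0.2 + 0.219298 = 0.4193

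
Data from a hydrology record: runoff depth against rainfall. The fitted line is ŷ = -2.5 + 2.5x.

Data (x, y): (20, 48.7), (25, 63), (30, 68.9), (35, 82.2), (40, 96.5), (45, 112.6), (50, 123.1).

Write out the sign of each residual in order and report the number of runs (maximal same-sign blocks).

x=20: ŷ = -2.5 + 2.5·20 = 47.5; e = 48.7 − 47.5 = 1.2
x=25: ŷ = -2.5 + 2.5·25 = 60; e = 63 − 60 = 3
x=30: ŷ = -2.5 + 2.5·30 = 72.5; e = 68.9 − 72.5 = -3.6
x=35: ŷ = -2.5 + 2.5·35 = 85; e = 82.2 − 85 = -2.8
x=40: ŷ = -2.5 + 2.5·40 = 97.5; e = 96.5 − 97.5 = -1
x=45: ŷ = -2.5 + 2.5·45 = 110; e = 112.6 − 110 = 2.6
x=50: ŷ = -2.5 + 2.5·50 = 122.5; e = 123.1 − 122.5 = 0.6
Signs: + + − − − + +
Runs: +×2, −×3, +×2 → 3

3 runs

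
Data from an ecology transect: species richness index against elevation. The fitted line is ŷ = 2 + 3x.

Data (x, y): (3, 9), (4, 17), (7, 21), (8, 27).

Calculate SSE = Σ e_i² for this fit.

x=3: ŷ = 2 + 3·3 = 11; e = 9 − 11 = -2
x=4: ŷ = 2 + 3·4 = 14; e = 17 − 14 = 3
x=7: ŷ = 2 + 3·7 = 23; e = 21 − 23 = -2
x=8: ŷ = 2 + 3·8 = 26; e = 27 − 26 = 1
SSE = 4 + 9 + 4 + 1 = 18

SSE = 18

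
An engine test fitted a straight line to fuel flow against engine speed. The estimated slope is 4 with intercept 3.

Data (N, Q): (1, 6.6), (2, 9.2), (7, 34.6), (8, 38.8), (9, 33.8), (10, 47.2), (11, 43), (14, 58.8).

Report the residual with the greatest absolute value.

e = -5.2

N=1: Q̂ = 3 + 4·1 = 7; e = 6.6 − 7 = -0.4
N=2: Q̂ = 3 + 4·2 = 11; e = 9.2 − 11 = -1.8
N=7: Q̂ = 3 + 4·7 = 31; e = 34.6 − 31 = 3.6
N=8: Q̂ = 3 + 4·8 = 35; e = 38.8 − 35 = 3.8
N=9: Q̂ = 3 + 4·9 = 39; e = 33.8 − 39 = -5.2
N=10: Q̂ = 3 + 4·10 = 43; e = 47.2 − 43 = 4.2
N=11: Q̂ = 3 + 4·11 = 47; e = 43 − 47 = -4
N=14: Q̂ = 3 + 4·14 = 59; e = 58.8 − 59 = -0.2
Largest |e| is 5.2 at N = 9, residual -5.2.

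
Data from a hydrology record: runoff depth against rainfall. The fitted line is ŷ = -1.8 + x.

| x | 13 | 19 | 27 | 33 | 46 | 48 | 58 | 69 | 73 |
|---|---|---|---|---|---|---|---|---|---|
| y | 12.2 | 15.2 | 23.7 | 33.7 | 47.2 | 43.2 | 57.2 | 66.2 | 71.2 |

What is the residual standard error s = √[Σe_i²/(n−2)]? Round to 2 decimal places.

s = 2.19

x=13: ŷ = -1.8 + 13 = 11.2; e = 12.2 − 11.2 = 1
x=19: ŷ = -1.8 + 19 = 17.2; e = 15.2 − 17.2 = -2
x=27: ŷ = -1.8 + 27 = 25.2; e = 23.7 − 25.2 = -1.5
x=33: ŷ = -1.8 + 33 = 31.2; e = 33.7 − 31.2 = 2.5
x=46: ŷ = -1.8 + 46 = 44.2; e = 47.2 − 44.2 = 3
x=48: ŷ = -1.8 + 48 = 46.2; e = 43.2 − 46.2 = -3
x=58: ŷ = -1.8 + 58 = 56.2; e = 57.2 − 56.2 = 1
x=69: ŷ = -1.8 + 69 = 67.2; e = 66.2 − 67.2 = -1
x=73: ŷ = -1.8 + 73 = 71.2; e = 71.2 − 71.2 = 0
SSE = 1 + 4 + 2.25 + 6.25 + 9 + 9 + 1 + 1 + 0 = 33.5
s = √(33.5/7) = √4.78571 ≈ 2.19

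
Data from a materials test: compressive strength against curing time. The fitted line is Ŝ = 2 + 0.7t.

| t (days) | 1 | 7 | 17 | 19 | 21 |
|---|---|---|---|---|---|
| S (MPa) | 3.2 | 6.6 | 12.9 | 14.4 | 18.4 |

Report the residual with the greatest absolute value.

e = 1.7

t=1: Ŝ = 2 + 0.7·1 = 2.7; e = 3.2 − 2.7 = 0.5
t=7: Ŝ = 2 + 0.7·7 = 6.9; e = 6.6 − 6.9 = -0.3
t=17: Ŝ = 2 + 0.7·17 = 13.9; e = 12.9 − 13.9 = -1
t=19: Ŝ = 2 + 0.7·19 = 15.3; e = 14.4 − 15.3 = -0.9
t=21: Ŝ = 2 + 0.7·21 = 16.7; e = 18.4 − 16.7 = 1.7
Largest |e| is 1.7 at t = 21, residual 1.7.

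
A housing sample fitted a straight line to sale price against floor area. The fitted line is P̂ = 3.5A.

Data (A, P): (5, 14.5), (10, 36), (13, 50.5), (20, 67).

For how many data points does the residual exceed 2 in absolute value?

3

A=5: P̂ = 3.5·5 = 17.5; r = 14.5 − 17.5 = -3
A=10: P̂ = 3.5·10 = 35; r = 36 − 35 = 1
A=13: P̂ = 3.5·13 = 45.5; r = 50.5 − 45.5 = 5
A=20: P̂ = 3.5·20 = 70; r = 67 − 70 = -3
|r| > 2: A=5 (|r|=3), A=13 (|r|=5), A=20 (|r|=3) → 3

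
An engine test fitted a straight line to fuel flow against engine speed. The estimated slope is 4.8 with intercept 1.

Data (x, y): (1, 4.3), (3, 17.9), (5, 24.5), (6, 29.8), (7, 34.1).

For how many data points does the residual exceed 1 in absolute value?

2

x=1: ŷ = 1 + 4.8·1 = 5.8; r = 4.3 − 5.8 = -1.5
x=3: ŷ = 1 + 4.8·3 = 15.4; r = 17.9 − 15.4 = 2.5
x=5: ŷ = 1 + 4.8·5 = 25; r = 24.5 − 25 = -0.5
x=6: ŷ = 1 + 4.8·6 = 29.8; r = 29.8 − 29.8 = 0
x=7: ŷ = 1 + 4.8·7 = 34.6; r = 34.1 − 34.6 = -0.5
|r| > 1: x=1 (|r|=1.5), x=3 (|r|=2.5) → 2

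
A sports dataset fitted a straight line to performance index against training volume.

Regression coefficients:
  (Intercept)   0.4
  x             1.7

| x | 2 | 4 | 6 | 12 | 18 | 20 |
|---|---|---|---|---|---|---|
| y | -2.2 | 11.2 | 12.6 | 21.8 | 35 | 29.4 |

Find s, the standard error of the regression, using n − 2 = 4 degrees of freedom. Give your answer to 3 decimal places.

x=2: ŷ = 0.4 + 1.7·2 = 3.8; r = -2.2 − 3.8 = -6
x=4: ŷ = 0.4 + 1.7·4 = 7.2; r = 11.2 − 7.2 = 4
x=6: ŷ = 0.4 + 1.7·6 = 10.6; r = 12.6 − 10.6 = 2
x=12: ŷ = 0.4 + 1.7·12 = 20.8; r = 21.8 − 20.8 = 1
x=18: ŷ = 0.4 + 1.7·18 = 31; r = 35 − 31 = 4
x=20: ŷ = 0.4 + 1.7·20 = 34.4; r = 29.4 − 34.4 = -5
SSE = 36 + 16 + 4 + 1 + 16 + 25 = 98
s = √(98/4) = √24.5 ≈ 4.950

s = 4.950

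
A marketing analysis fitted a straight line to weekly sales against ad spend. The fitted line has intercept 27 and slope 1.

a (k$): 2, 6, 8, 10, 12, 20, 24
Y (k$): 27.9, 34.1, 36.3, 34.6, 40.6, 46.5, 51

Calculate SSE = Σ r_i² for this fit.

SSE = 12.68

a=2: ŷ = 27 + 2 = 29; r = 27.9 − 29 = -1.1
a=6: ŷ = 27 + 6 = 33; r = 34.1 − 33 = 1.1
a=8: ŷ = 27 + 8 = 35; r = 36.3 − 35 = 1.3
a=10: ŷ = 27 + 10 = 37; r = 34.6 − 37 = -2.4
a=12: ŷ = 27 + 12 = 39; r = 40.6 − 39 = 1.6
a=20: ŷ = 27 + 20 = 47; r = 46.5 − 47 = -0.5
a=24: ŷ = 27 + 24 = 51; r = 51 − 51 = 0
SSE = 1.21 + 1.21 + 1.69 + 5.76 + 2.56 + 0.25 + 0 = 12.68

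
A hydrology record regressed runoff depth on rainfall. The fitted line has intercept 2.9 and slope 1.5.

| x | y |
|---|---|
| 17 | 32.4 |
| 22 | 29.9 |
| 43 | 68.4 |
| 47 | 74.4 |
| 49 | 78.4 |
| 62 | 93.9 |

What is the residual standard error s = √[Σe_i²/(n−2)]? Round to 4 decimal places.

s = 3.9370

x=17: ŷ = 2.9 + 1.5·17 = 28.4; e = 32.4 − 28.4 = 4
x=22: ŷ = 2.9 + 1.5·22 = 35.9; e = 29.9 − 35.9 = -6
x=43: ŷ = 2.9 + 1.5·43 = 67.4; e = 68.4 − 67.4 = 1
x=47: ŷ = 2.9 + 1.5·47 = 73.4; e = 74.4 − 73.4 = 1
x=49: ŷ = 2.9 + 1.5·49 = 76.4; e = 78.4 − 76.4 = 2
x=62: ŷ = 2.9 + 1.5·62 = 95.9; e = 93.9 − 95.9 = -2
SSE = 16 + 36 + 1 + 1 + 4 + 4 = 62
s = √(62/4) = √15.5 ≈ 3.9370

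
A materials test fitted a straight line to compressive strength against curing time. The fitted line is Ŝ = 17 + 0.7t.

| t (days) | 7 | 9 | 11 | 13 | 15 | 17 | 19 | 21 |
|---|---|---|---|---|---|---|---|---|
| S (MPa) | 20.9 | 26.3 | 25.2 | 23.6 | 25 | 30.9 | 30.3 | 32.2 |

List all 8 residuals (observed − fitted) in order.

-1, 3, 0.5, -2.5, -2.5, 2, 0, 0.5

t=7: Ŝ = 17 + 0.7·7 = 21.9; e = 20.9 − 21.9 = -1
t=9: Ŝ = 17 + 0.7·9 = 23.3; e = 26.3 − 23.3 = 3
t=11: Ŝ = 17 + 0.7·11 = 24.7; e = 25.2 − 24.7 = 0.5
t=13: Ŝ = 17 + 0.7·13 = 26.1; e = 23.6 − 26.1 = -2.5
t=15: Ŝ = 17 + 0.7·15 = 27.5; e = 25 − 27.5 = -2.5
t=17: Ŝ = 17 + 0.7·17 = 28.9; e = 30.9 − 28.9 = 2
t=19: Ŝ = 17 + 0.7·19 = 30.3; e = 30.3 − 30.3 = 0
t=21: Ŝ = 17 + 0.7·21 = 31.7; e = 32.2 − 31.7 = 0.5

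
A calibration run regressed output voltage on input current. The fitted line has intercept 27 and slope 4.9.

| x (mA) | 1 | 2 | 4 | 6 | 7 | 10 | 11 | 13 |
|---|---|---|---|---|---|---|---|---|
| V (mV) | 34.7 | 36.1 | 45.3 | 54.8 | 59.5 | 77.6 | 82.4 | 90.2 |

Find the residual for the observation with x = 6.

r = -1.6

V̂ = 27 + 4.9·6 = 56.4
r = 54.8 − 56.4 = -1.6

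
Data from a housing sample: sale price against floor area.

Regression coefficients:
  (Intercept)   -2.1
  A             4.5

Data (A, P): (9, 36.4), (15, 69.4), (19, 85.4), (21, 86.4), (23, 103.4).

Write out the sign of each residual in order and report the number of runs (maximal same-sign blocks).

4 runs

A=9: ŷ = -2.1 + 4.5·9 = 38.4; e = 36.4 − 38.4 = -2
A=15: ŷ = -2.1 + 4.5·15 = 65.4; e = 69.4 − 65.4 = 4
A=19: ŷ = -2.1 + 4.5·19 = 83.4; e = 85.4 − 83.4 = 2
A=21: ŷ = -2.1 + 4.5·21 = 92.4; e = 86.4 − 92.4 = -6
A=23: ŷ = -2.1 + 4.5·23 = 101.4; e = 103.4 − 101.4 = 2
Signs: − + + − +
Runs: −×1, +×2, −×1, +×1 → 4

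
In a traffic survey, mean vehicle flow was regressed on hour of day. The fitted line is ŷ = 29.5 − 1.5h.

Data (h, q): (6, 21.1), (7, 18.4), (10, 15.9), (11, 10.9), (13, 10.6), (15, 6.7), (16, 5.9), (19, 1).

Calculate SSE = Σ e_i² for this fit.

h=6: ŷ = 29.5 − 1.5·6 = 20.5; e = 21.1 − 20.5 = 0.6
h=7: ŷ = 29.5 − 1.5·7 = 19; e = 18.4 − 19 = -0.6
h=10: ŷ = 29.5 − 1.5·10 = 14.5; e = 15.9 − 14.5 = 1.4
h=11: ŷ = 29.5 − 1.5·11 = 13; e = 10.9 − 13 = -2.1
h=13: ŷ = 29.5 − 1.5·13 = 10; e = 10.6 − 10 = 0.6
h=15: ŷ = 29.5 − 1.5·15 = 7; e = 6.7 − 7 = -0.3
h=16: ŷ = 29.5 − 1.5·16 = 5.5; e = 5.9 − 5.5 = 0.4
h=19: ŷ = 29.5 − 1.5·19 = 1; e = 1 − 1 = 0
SSE = 0.36 + 0.36 + 1.96 + 4.41 + 0.36 + 0.09 + 0.16 + 0 = 7.7

SSE = 7.7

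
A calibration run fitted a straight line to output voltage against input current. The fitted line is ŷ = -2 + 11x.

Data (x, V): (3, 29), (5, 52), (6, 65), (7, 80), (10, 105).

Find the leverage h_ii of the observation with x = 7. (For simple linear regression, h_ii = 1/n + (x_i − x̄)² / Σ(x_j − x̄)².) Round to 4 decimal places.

x̄ = (3 + 5 + 6 + 7 + 10)/5 = 6.2
Σ(x − x̄)² = 10.24 + 1.44 + 0.04 + 0.64 + 14.44 = 26.8
h = 1/5 + (0.8)²/26.8 = 0.2 + 0.0238806 = 0.2239

h = 0.2239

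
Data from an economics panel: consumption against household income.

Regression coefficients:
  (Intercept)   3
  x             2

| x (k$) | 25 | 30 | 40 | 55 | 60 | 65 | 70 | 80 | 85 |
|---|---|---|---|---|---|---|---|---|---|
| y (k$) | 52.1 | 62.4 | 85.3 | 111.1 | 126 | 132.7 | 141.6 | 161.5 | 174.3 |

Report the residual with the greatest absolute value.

e = 3

x=25: ŷ = 3 + 2·25 = 53; e = 52.1 − 53 = -0.9
x=30: ŷ = 3 + 2·30 = 63; e = 62.4 − 63 = -0.6
x=40: ŷ = 3 + 2·40 = 83; e = 85.3 − 83 = 2.3
x=55: ŷ = 3 + 2·55 = 113; e = 111.1 − 113 = -1.9
x=60: ŷ = 3 + 2·60 = 123; e = 126 − 123 = 3
x=65: ŷ = 3 + 2·65 = 133; e = 132.7 − 133 = -0.3
x=70: ŷ = 3 + 2·70 = 143; e = 141.6 − 143 = -1.4
x=80: ŷ = 3 + 2·80 = 163; e = 161.5 − 163 = -1.5
x=85: ŷ = 3 + 2·85 = 173; e = 174.3 − 173 = 1.3
Largest |e| is 3 at x = 60, residual 3.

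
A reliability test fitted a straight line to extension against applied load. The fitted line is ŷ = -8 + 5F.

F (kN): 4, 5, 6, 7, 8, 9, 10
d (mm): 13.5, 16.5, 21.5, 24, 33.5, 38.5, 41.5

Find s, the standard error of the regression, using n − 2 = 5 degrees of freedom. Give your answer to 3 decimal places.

F=4: ŷ = -8 + 5·4 = 12; r = 13.5 − 12 = 1.5
F=5: ŷ = -8 + 5·5 = 17; r = 16.5 − 17 = -0.5
F=6: ŷ = -8 + 5·6 = 22; r = 21.5 − 22 = -0.5
F=7: ŷ = -8 + 5·7 = 27; r = 24 − 27 = -3
F=8: ŷ = -8 + 5·8 = 32; r = 33.5 − 32 = 1.5
F=9: ŷ = -8 + 5·9 = 37; r = 38.5 − 37 = 1.5
F=10: ŷ = -8 + 5·10 = 42; r = 41.5 − 42 = -0.5
SSE = 2.25 + 0.25 + 0.25 + 9 + 2.25 + 2.25 + 0.25 = 16.5
s = √(16.5/5) = √3.3 ≈ 1.817

s = 1.817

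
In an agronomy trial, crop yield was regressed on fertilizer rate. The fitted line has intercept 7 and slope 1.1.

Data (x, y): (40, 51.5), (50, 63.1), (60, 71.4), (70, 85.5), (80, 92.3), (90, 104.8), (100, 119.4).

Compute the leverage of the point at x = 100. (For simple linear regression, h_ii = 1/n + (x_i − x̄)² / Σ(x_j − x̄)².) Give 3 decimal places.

h = 0.464

x̄ = (40 + 50 + 60 + 70 + 80 + 90 + 100)/7 = 70
Σ(x − x̄)² = 900 + 400 + 100 + 0 + 100 + 400 + 900 = 2800
h = 1/7 + (30)²/2800 = 0.142857 + 0.321429 = 0.464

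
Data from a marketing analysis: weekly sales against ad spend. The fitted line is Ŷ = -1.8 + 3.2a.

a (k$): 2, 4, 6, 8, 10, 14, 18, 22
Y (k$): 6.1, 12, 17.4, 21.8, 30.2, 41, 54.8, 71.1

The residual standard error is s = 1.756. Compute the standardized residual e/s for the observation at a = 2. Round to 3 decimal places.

0.854

Ŷ = -1.8 + 3.2·2 = 4.6
e = 6.1 − 4.6 = 1.5
e/s = 1.5 / 1.756 = 0.854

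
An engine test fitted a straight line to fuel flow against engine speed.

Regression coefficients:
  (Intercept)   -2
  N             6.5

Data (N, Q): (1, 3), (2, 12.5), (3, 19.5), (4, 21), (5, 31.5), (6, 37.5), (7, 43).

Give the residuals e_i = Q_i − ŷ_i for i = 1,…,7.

N=1: ŷ = -2 + 6.5·1 = 4.5; e = 3 − 4.5 = -1.5
N=2: ŷ = -2 + 6.5·2 = 11; e = 12.5 − 11 = 1.5
N=3: ŷ = -2 + 6.5·3 = 17.5; e = 19.5 − 17.5 = 2
N=4: ŷ = -2 + 6.5·4 = 24; e = 21 − 24 = -3
N=5: ŷ = -2 + 6.5·5 = 30.5; e = 31.5 − 30.5 = 1
N=6: ŷ = -2 + 6.5·6 = 37; e = 37.5 − 37 = 0.5
N=7: ŷ = -2 + 6.5·7 = 43.5; e = 43 − 43.5 = -0.5

-1.5, 1.5, 2, -3, 1, 0.5, -0.5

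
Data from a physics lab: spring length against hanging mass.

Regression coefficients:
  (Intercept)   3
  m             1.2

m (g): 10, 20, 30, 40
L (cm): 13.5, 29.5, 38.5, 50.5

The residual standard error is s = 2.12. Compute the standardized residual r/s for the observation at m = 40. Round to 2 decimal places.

ŷ = 3 + 1.2·40 = 51
r = 50.5 − 51 = -0.5
r/s = -0.5 / 2.12 = -0.24

-0.24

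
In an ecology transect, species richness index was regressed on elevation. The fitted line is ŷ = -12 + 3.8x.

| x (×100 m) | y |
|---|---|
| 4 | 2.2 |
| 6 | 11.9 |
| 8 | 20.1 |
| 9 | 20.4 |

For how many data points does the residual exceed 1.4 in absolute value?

x=4: ŷ = -12 + 3.8·4 = 3.2; e = 2.2 − 3.2 = -1
x=6: ŷ = -12 + 3.8·6 = 10.8; e = 11.9 − 10.8 = 1.1
x=8: ŷ = -12 + 3.8·8 = 18.4; e = 20.1 − 18.4 = 1.7
x=9: ŷ = -12 + 3.8·9 = 22.2; e = 20.4 − 22.2 = -1.8
|e| > 1.4: x=8 (|e|=1.7), x=9 (|e|=1.8) → 2

2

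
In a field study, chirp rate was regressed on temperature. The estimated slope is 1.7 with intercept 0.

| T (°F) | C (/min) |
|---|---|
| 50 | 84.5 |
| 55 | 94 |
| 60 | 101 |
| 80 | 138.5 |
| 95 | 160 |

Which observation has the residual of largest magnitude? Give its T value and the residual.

T=50: ŷ = 1.7·50 = 85; e = 84.5 − 85 = -0.5
T=55: ŷ = 1.7·55 = 93.5; e = 94 − 93.5 = 0.5
T=60: ŷ = 1.7·60 = 102; e = 101 − 102 = -1
T=80: ŷ = 1.7·80 = 136; e = 138.5 − 136 = 2.5
T=95: ŷ = 1.7·95 = 161.5; e = 160 − 161.5 = -1.5
Largest |e| is 2.5 at T = 80, residual 2.5.

T = 80, e = 2.5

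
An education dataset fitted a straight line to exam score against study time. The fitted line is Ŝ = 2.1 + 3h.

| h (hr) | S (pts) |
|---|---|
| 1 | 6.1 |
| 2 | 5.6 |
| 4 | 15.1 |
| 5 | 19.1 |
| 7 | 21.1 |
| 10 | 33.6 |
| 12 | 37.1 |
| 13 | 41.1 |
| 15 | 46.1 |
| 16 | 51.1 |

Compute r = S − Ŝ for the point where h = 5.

r = 2

Ŝ = 2.1 + 3·5 = 17.1
r = 19.1 − 17.1 = 2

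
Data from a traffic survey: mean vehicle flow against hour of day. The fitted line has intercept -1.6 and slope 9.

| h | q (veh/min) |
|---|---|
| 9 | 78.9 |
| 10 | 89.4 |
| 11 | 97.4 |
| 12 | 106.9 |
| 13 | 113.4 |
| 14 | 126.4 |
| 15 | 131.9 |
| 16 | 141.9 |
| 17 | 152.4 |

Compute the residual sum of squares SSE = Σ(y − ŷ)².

SSE = 13

h=9: ŷ = -1.6 + 9·9 = 79.4; e = 78.9 − 79.4 = -0.5
h=10: ŷ = -1.6 + 9·10 = 88.4; e = 89.4 − 88.4 = 1
h=11: ŷ = -1.6 + 9·11 = 97.4; e = 97.4 − 97.4 = 0
h=12: ŷ = -1.6 + 9·12 = 106.4; e = 106.9 − 106.4 = 0.5
h=13: ŷ = -1.6 + 9·13 = 115.4; e = 113.4 − 115.4 = -2
h=14: ŷ = -1.6 + 9·14 = 124.4; e = 126.4 − 124.4 = 2
h=15: ŷ = -1.6 + 9·15 = 133.4; e = 131.9 − 133.4 = -1.5
h=16: ŷ = -1.6 + 9·16 = 142.4; e = 141.9 − 142.4 = -0.5
h=17: ŷ = -1.6 + 9·17 = 151.4; e = 152.4 − 151.4 = 1
SSE = 0.25 + 1 + 0 + 0.25 + 4 + 4 + 2.25 + 0.25 + 1 = 13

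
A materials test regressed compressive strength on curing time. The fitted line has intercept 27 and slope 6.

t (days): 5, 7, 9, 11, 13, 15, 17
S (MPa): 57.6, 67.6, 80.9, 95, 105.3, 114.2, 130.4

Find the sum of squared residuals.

t=5: Ŝ = 27 + 6·5 = 57; r = 57.6 − 57 = 0.6
t=7: Ŝ = 27 + 6·7 = 69; r = 67.6 − 69 = -1.4
t=9: Ŝ = 27 + 6·9 = 81; r = 80.9 − 81 = -0.1
t=11: Ŝ = 27 + 6·11 = 93; r = 95 − 93 = 2
t=13: Ŝ = 27 + 6·13 = 105; r = 105.3 − 105 = 0.3
t=15: Ŝ = 27 + 6·15 = 117; r = 114.2 − 117 = -2.8
t=17: Ŝ = 27 + 6·17 = 129; r = 130.4 − 129 = 1.4
SSE = 0.36 + 1.96 + 0.01 + 4 + 0.09 + 7.84 + 1.96 = 16.22

SSE = 16.22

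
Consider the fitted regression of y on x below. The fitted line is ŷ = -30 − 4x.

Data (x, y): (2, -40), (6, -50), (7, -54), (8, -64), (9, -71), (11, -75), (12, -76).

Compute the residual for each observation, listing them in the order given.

-2, 4, 4, -2, -5, -1, 2

x=2: ŷ = -30 − 4·2 = -38; e = -40 − (-38) = -2
x=6: ŷ = -30 − 4·6 = -54; e = -50 − (-54) = 4
x=7: ŷ = -30 − 4·7 = -58; e = -54 − (-58) = 4
x=8: ŷ = -30 − 4·8 = -62; e = -64 − (-62) = -2
x=9: ŷ = -30 − 4·9 = -66; e = -71 − (-66) = -5
x=11: ŷ = -30 − 4·11 = -74; e = -75 − (-74) = -1
x=12: ŷ = -30 − 4·12 = -78; e = -76 − (-78) = 2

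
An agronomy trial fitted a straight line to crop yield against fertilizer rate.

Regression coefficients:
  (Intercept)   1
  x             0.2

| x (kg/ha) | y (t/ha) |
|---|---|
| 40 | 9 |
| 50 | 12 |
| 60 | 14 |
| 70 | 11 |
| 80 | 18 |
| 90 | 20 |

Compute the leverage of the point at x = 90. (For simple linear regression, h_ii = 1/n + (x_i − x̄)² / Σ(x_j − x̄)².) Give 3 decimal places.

h = 0.524

x̄ = (40 + 50 + 60 + 70 + 80 + 90)/6 = 65
Σ(x − x̄)² = 625 + 225 + 25 + 25 + 225 + 625 = 1750
h = 1/6 + (25)²/1750 = 0.166667 + 0.357143 = 0.524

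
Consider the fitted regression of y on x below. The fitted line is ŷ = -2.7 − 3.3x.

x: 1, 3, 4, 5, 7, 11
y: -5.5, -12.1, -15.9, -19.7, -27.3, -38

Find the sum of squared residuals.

SSE = 4

x=1: ŷ = -2.7 − 3.3·1 = -6; e = -5.5 − (-6) = 0.5
x=3: ŷ = -2.7 − 3.3·3 = -12.6; e = -12.1 − (-12.6) = 0.5
x=4: ŷ = -2.7 − 3.3·4 = -15.9; e = -15.9 − (-15.9) = 0
x=5: ŷ = -2.7 − 3.3·5 = -19.2; e = -19.7 − (-19.2) = -0.5
x=7: ŷ = -2.7 − 3.3·7 = -25.8; e = -27.3 − (-25.8) = -1.5
x=11: ŷ = -2.7 − 3.3·11 = -39; e = -38 − (-39) = 1
SSE = 0.25 + 0.25 + 0 + 0.25 + 2.25 + 1 = 4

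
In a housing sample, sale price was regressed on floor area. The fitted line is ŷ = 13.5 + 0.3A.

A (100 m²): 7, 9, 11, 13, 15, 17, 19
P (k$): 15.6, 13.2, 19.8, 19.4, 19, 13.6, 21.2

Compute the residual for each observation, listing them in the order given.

A=7: ŷ = 13.5 + 0.3·7 = 15.6; r = 15.6 − 15.6 = 0
A=9: ŷ = 13.5 + 0.3·9 = 16.2; r = 13.2 − 16.2 = -3
A=11: ŷ = 13.5 + 0.3·11 = 16.8; r = 19.8 − 16.8 = 3
A=13: ŷ = 13.5 + 0.3·13 = 17.4; r = 19.4 − 17.4 = 2
A=15: ŷ = 13.5 + 0.3·15 = 18; r = 19 − 18 = 1
A=17: ŷ = 13.5 + 0.3·17 = 18.6; r = 13.6 − 18.6 = -5
A=19: ŷ = 13.5 + 0.3·19 = 19.2; r = 21.2 − 19.2 = 2

0, -3, 3, 2, 1, -5, 2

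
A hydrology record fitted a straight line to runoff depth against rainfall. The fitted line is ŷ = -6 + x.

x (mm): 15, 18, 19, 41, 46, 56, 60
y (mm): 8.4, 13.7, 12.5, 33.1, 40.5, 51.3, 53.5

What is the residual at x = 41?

r = -1.9

ŷ = -6 + 41 = 35
r = 33.1 − 35 = -1.9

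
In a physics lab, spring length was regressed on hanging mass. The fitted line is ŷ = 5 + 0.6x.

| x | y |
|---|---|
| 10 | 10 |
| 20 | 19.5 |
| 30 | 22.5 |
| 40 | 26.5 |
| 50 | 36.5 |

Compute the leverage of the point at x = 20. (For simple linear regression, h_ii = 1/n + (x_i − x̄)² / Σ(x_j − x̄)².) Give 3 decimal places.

x̄ = (10 + 20 + 30 + 40 + 50)/5 = 30
Σ(x − x̄)² = 400 + 100 + 0 + 100 + 400 = 1000
h = 1/5 + (-10)²/1000 = 0.2 + 0.1 = 0.300

h = 0.300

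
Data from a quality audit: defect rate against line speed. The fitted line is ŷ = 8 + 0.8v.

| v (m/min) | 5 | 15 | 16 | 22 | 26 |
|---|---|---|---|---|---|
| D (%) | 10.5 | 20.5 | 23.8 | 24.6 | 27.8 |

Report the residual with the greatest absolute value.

v=5: ŷ = 8 + 0.8·5 = 12; r = 10.5 − 12 = -1.5
v=15: ŷ = 8 + 0.8·15 = 20; r = 20.5 − 20 = 0.5
v=16: ŷ = 8 + 0.8·16 = 20.8; r = 23.8 − 20.8 = 3
v=22: ŷ = 8 + 0.8·22 = 25.6; r = 24.6 − 25.6 = -1
v=26: ŷ = 8 + 0.8·26 = 28.8; r = 27.8 − 28.8 = -1
Largest |r| is 3 at v = 16, residual 3.

r = 3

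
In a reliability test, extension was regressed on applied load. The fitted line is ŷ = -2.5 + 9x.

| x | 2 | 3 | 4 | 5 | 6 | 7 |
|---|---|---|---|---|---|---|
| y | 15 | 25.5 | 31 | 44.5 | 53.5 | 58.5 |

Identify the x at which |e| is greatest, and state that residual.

x=2: ŷ = -2.5 + 9·2 = 15.5; e = 15 − 15.5 = -0.5
x=3: ŷ = -2.5 + 9·3 = 24.5; e = 25.5 − 24.5 = 1
x=4: ŷ = -2.5 + 9·4 = 33.5; e = 31 − 33.5 = -2.5
x=5: ŷ = -2.5 + 9·5 = 42.5; e = 44.5 − 42.5 = 2
x=6: ŷ = -2.5 + 9·6 = 51.5; e = 53.5 − 51.5 = 2
x=7: ŷ = -2.5 + 9·7 = 60.5; e = 58.5 − 60.5 = -2
Largest |e| is 2.5 at x = 4, residual -2.5.

x = 4, e = -2.5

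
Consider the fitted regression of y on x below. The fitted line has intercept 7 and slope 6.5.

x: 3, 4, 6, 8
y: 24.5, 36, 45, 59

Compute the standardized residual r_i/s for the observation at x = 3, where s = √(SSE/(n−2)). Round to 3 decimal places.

x=3: ŷ = 7 + 6.5·3 = 26.5; r = 24.5 − 26.5 = -2
x=4: ŷ = 7 + 6.5·4 = 33; r = 36 − 33 = 3
x=6: ŷ = 7 + 6.5·6 = 46; r = 45 − 46 = -1
x=8: ŷ = 7 + 6.5·8 = 59; r = 59 − 59 = 0
SSE = 4 + 9 + 1 + 0 = 14
s = √(14/2) = 2.64575
r/s = -2 / 2.64575 = -0.756

-0.756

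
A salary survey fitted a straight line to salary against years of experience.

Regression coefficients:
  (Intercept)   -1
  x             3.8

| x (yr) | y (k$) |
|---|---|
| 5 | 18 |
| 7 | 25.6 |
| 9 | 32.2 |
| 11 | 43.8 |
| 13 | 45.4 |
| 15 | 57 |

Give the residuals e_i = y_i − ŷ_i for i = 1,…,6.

0, 0, -1, 3, -3, 1

x=5: ŷ = -1 + 3.8·5 = 18; e = 18 − 18 = 0
x=7: ŷ = -1 + 3.8·7 = 25.6; e = 25.6 − 25.6 = 0
x=9: ŷ = -1 + 3.8·9 = 33.2; e = 32.2 − 33.2 = -1
x=11: ŷ = -1 + 3.8·11 = 40.8; e = 43.8 − 40.8 = 3
x=13: ŷ = -1 + 3.8·13 = 48.4; e = 45.4 − 48.4 = -3
x=15: ŷ = -1 + 3.8·15 = 56; e = 57 − 56 = 1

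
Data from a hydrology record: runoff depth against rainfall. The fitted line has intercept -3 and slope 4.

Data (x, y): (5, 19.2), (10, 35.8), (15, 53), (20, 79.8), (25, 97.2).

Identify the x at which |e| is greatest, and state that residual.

x=5: ŷ = -3 + 4·5 = 17; e = 19.2 − 17 = 2.2
x=10: ŷ = -3 + 4·10 = 37; e = 35.8 − 37 = -1.2
x=15: ŷ = -3 + 4·15 = 57; e = 53 − 57 = -4
x=20: ŷ = -3 + 4·20 = 77; e = 79.8 − 77 = 2.8
x=25: ŷ = -3 + 4·25 = 97; e = 97.2 − 97 = 0.2
Largest |e| is 4 at x = 15, residual -4.

x = 15, e = -4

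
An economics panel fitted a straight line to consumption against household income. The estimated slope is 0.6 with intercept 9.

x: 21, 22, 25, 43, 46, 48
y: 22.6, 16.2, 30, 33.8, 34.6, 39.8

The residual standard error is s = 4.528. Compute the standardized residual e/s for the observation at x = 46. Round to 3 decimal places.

-0.442

ŷ = 9 + 0.6·46 = 36.6
e = 34.6 − 36.6 = -2
e/s = -2 / 4.528 = -0.442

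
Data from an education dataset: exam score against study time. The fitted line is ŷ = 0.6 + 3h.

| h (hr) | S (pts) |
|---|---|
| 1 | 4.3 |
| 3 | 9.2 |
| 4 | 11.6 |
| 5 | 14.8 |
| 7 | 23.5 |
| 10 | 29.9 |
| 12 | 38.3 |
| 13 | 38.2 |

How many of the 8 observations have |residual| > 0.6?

h=1: ŷ = 0.6 + 3·1 = 3.6; r = 4.3 − 3.6 = 0.7
h=3: ŷ = 0.6 + 3·3 = 9.6; r = 9.2 − 9.6 = -0.4
h=4: ŷ = 0.6 + 3·4 = 12.6; r = 11.6 − 12.6 = -1
h=5: ŷ = 0.6 + 3·5 = 15.6; r = 14.8 − 15.6 = -0.8
h=7: ŷ = 0.6 + 3·7 = 21.6; r = 23.5 − 21.6 = 1.9
h=10: ŷ = 0.6 + 3·10 = 30.6; r = 29.9 − 30.6 = -0.7
h=12: ŷ = 0.6 + 3·12 = 36.6; r = 38.3 − 36.6 = 1.7
h=13: ŷ = 0.6 + 3·13 = 39.6; r = 38.2 − 39.6 = -1.4
|r| > 0.6: h=1 (|r|=0.7), h=4 (|r|=1), h=5 (|r|=0.8), h=7 (|r|=1.9), h=10 (|r|=0.7), h=12 (|r|=1.7), h=13 (|r|=1.4) → 7

7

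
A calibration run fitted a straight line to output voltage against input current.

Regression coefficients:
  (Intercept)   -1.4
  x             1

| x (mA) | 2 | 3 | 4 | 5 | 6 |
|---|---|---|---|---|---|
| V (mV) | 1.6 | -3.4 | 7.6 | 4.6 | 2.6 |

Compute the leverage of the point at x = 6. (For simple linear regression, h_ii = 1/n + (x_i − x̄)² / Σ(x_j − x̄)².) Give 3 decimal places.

h = 0.600

x̄ = (2 + 3 + 4 + 5 + 6)/5 = 4
Σ(x − x̄)² = 4 + 1 + 0 + 1 + 4 = 10
h = 1/5 + (2)²/10 = 0.2 + 0.4 = 0.600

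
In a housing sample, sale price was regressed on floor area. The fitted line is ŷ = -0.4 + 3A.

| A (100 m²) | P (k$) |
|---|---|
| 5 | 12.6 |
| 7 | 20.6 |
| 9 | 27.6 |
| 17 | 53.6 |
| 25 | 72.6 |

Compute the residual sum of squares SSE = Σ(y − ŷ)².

A=5: ŷ = -0.4 + 3·5 = 14.6; r = 12.6 − 14.6 = -2
A=7: ŷ = -0.4 + 3·7 = 20.6; r = 20.6 − 20.6 = 0
A=9: ŷ = -0.4 + 3·9 = 26.6; r = 27.6 − 26.6 = 1
A=17: ŷ = -0.4 + 3·17 = 50.6; r = 53.6 − 50.6 = 3
A=25: ŷ = -0.4 + 3·25 = 74.6; r = 72.6 − 74.6 = -2
SSE = 4 + 0 + 1 + 9 + 4 = 18

SSE = 18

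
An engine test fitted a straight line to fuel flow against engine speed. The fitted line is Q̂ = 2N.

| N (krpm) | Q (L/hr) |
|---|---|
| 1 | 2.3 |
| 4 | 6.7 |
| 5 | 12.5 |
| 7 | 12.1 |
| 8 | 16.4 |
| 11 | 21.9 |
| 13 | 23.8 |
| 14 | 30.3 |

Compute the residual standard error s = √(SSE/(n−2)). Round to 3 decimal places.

s = 1.912

N=1: Q̂ = 2·1 = 2; r = 2.3 − 2 = 0.3
N=4: Q̂ = 2·4 = 8; r = 6.7 − 8 = -1.3
N=5: Q̂ = 2·5 = 10; r = 12.5 − 10 = 2.5
N=7: Q̂ = 2·7 = 14; r = 12.1 − 14 = -1.9
N=8: Q̂ = 2·8 = 16; r = 16.4 − 16 = 0.4
N=11: Q̂ = 2·11 = 22; r = 21.9 − 22 = -0.1
N=13: Q̂ = 2·13 = 26; r = 23.8 − 26 = -2.2
N=14: Q̂ = 2·14 = 28; r = 30.3 − 28 = 2.3
SSE = 0.09 + 1.69 + 6.25 + 3.61 + 0.16 + 0.01 + 4.84 + 5.29 = 21.94
s = √(21.94/6) = √3.65667 ≈ 1.912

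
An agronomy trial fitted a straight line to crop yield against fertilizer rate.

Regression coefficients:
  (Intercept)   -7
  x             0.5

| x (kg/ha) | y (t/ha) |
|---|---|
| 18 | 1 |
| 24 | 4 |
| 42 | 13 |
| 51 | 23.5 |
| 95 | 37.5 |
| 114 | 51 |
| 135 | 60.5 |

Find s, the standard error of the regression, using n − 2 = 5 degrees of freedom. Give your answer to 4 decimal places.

s = 2.7568

x=18: ŷ = -7 + 0.5·18 = 2; r = 1 − 2 = -1
x=24: ŷ = -7 + 0.5·24 = 5; r = 4 − 5 = -1
x=42: ŷ = -7 + 0.5·42 = 14; r = 13 − 14 = -1
x=51: ŷ = -7 + 0.5·51 = 18.5; r = 23.5 − 18.5 = 5
x=95: ŷ = -7 + 0.5·95 = 40.5; r = 37.5 − 40.5 = -3
x=114: ŷ = -7 + 0.5·114 = 50; r = 51 − 50 = 1
x=135: ŷ = -7 + 0.5·135 = 60.5; r = 60.5 − 60.5 = 0
SSE = 1 + 1 + 1 + 25 + 9 + 1 + 0 = 38
s = √(38/5) = √7.6 ≈ 2.7568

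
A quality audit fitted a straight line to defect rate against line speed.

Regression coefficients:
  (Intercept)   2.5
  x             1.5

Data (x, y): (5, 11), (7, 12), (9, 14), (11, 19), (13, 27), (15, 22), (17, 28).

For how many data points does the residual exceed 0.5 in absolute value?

x=5: ŷ = 2.5 + 1.5·5 = 10; e = 11 − 10 = 1
x=7: ŷ = 2.5 + 1.5·7 = 13; e = 12 − 13 = -1
x=9: ŷ = 2.5 + 1.5·9 = 16; e = 14 − 16 = -2
x=11: ŷ = 2.5 + 1.5·11 = 19; e = 19 − 19 = 0
x=13: ŷ = 2.5 + 1.5·13 = 22; e = 27 − 22 = 5
x=15: ŷ = 2.5 + 1.5·15 = 25; e = 22 − 25 = -3
x=17: ŷ = 2.5 + 1.5·17 = 28; e = 28 − 28 = 0
|e| > 0.5: x=5 (|e|=1), x=7 (|e|=1), x=9 (|e|=2), x=13 (|e|=5), x=15 (|e|=3) → 5

5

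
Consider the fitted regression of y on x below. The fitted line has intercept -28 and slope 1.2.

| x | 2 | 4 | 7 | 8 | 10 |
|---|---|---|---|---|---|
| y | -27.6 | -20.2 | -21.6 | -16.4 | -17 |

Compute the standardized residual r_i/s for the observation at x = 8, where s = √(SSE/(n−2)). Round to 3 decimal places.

0.739

x=2: ŷ = -28 + 1.2·2 = -25.6; r = -27.6 − (-25.6) = -2
x=4: ŷ = -28 + 1.2·4 = -23.2; r = -20.2 − (-23.2) = 3
x=7: ŷ = -28 + 1.2·7 = -19.6; r = -21.6 − (-19.6) = -2
x=8: ŷ = -28 + 1.2·8 = -18.4; r = -16.4 − (-18.4) = 2
x=10: ŷ = -28 + 1.2·10 = -16; r = -17 − (-16) = -1
SSE = 4 + 9 + 4 + 4 + 1 = 22
s = √(22/3) = 2.70801
r/s = 2 / 2.70801 = 0.739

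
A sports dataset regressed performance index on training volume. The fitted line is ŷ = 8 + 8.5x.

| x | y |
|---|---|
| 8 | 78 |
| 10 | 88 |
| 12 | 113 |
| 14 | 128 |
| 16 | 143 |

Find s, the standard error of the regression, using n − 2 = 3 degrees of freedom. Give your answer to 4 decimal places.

x=8: ŷ = 8 + 8.5·8 = 76; r = 78 − 76 = 2
x=10: ŷ = 8 + 8.5·10 = 93; r = 88 − 93 = -5
x=12: ŷ = 8 + 8.5·12 = 110; r = 113 − 110 = 3
x=14: ŷ = 8 + 8.5·14 = 127; r = 128 − 127 = 1
x=16: ŷ = 8 + 8.5·16 = 144; r = 143 − 144 = -1
SSE = 4 + 25 + 9 + 1 + 1 = 40
s = √(40/3) = √13.3333 ≈ 3.6515

s = 3.6515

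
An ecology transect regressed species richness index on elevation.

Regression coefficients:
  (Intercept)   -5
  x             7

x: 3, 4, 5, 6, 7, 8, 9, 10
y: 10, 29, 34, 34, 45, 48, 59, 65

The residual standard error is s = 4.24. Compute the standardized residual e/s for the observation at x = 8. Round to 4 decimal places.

-0.7075

ŷ = -5 + 7·8 = 51
e = 48 − 51 = -3
e/s = -3 / 4.24 = -0.7075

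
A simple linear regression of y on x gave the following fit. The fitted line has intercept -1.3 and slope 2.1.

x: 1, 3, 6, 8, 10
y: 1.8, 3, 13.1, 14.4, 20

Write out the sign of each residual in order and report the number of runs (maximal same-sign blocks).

5 runs

x=1: ŷ = -1.3 + 2.1·1 = 0.8; e = 1.8 − 0.8 = 1
x=3: ŷ = -1.3 + 2.1·3 = 5; e = 3 − 5 = -2
x=6: ŷ = -1.3 + 2.1·6 = 11.3; e = 13.1 − 11.3 = 1.8
x=8: ŷ = -1.3 + 2.1·8 = 15.5; e = 14.4 − 15.5 = -1.1
x=10: ŷ = -1.3 + 2.1·10 = 19.7; e = 20 − 19.7 = 0.3
Signs: + − + − +
Runs: +×1, −×1, +×1, −×1, +×1 → 5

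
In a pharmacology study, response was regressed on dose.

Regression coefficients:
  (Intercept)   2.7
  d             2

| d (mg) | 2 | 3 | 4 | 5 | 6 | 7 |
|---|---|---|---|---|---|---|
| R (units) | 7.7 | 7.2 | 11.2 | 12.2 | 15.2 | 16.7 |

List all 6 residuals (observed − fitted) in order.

d=2: ŷ = 2.7 + 2·2 = 6.7; e = 7.7 − 6.7 = 1
d=3: ŷ = 2.7 + 2·3 = 8.7; e = 7.2 − 8.7 = -1.5
d=4: ŷ = 2.7 + 2·4 = 10.7; e = 11.2 − 10.7 = 0.5
d=5: ŷ = 2.7 + 2·5 = 12.7; e = 12.2 − 12.7 = -0.5
d=6: ŷ = 2.7 + 2·6 = 14.7; e = 15.2 − 14.7 = 0.5
d=7: ŷ = 2.7 + 2·7 = 16.7; e = 16.7 − 16.7 = 0

1, -1.5, 0.5, -0.5, 0.5, 0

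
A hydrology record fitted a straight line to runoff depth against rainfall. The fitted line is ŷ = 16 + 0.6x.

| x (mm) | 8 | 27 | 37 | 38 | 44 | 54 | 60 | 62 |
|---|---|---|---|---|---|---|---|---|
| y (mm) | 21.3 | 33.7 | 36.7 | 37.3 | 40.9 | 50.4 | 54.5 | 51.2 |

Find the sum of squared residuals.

x=8: ŷ = 16 + 0.6·8 = 20.8; r = 21.3 − 20.8 = 0.5
x=27: ŷ = 16 + 0.6·27 = 32.2; r = 33.7 − 32.2 = 1.5
x=37: ŷ = 16 + 0.6·37 = 38.2; r = 36.7 − 38.2 = -1.5
x=38: ŷ = 16 + 0.6·38 = 38.8; r = 37.3 − 38.8 = -1.5
x=44: ŷ = 16 + 0.6·44 = 42.4; r = 40.9 − 42.4 = -1.5
x=54: ŷ = 16 + 0.6·54 = 48.4; r = 50.4 − 48.4 = 2
x=60: ŷ = 16 + 0.6·60 = 52; r = 54.5 − 52 = 2.5
x=62: ŷ = 16 + 0.6·62 = 53.2; r = 51.2 − 53.2 = -2
SSE = 0.25 + 2.25 + 2.25 + 2.25 + 2.25 + 4 + 6.25 + 4 = 23.5

SSE = 23.5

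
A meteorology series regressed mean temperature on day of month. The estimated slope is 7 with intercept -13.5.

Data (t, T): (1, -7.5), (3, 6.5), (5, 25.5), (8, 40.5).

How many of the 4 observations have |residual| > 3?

1

t=1: ŷ = -13.5 + 7·1 = -6.5; r = -7.5 − (-6.5) = -1
t=3: ŷ = -13.5 + 7·3 = 7.5; r = 6.5 − 7.5 = -1
t=5: ŷ = -13.5 + 7·5 = 21.5; r = 25.5 − 21.5 = 4
t=8: ŷ = -13.5 + 7·8 = 42.5; r = 40.5 − 42.5 = -2
|r| > 3: t=5 (|r|=4) → 1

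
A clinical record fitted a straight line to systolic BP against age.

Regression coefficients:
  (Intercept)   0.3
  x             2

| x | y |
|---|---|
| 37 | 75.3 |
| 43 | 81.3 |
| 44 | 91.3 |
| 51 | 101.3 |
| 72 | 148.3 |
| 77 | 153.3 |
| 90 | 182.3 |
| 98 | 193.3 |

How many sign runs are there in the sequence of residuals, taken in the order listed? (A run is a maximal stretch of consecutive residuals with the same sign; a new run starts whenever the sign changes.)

x=37: ŷ = 0.3 + 2·37 = 74.3; e = 75.3 − 74.3 = 1
x=43: ŷ = 0.3 + 2·43 = 86.3; e = 81.3 − 86.3 = -5
x=44: ŷ = 0.3 + 2·44 = 88.3; e = 91.3 − 88.3 = 3
x=51: ŷ = 0.3 + 2·51 = 102.3; e = 101.3 − 102.3 = -1
x=72: ŷ = 0.3 + 2·72 = 144.3; e = 148.3 − 144.3 = 4
x=77: ŷ = 0.3 + 2·77 = 154.3; e = 153.3 − 154.3 = -1
x=90: ŷ = 0.3 + 2·90 = 180.3; e = 182.3 − 180.3 = 2
x=98: ŷ = 0.3 + 2·98 = 196.3; e = 193.3 − 196.3 = -3
Signs: + − + − + − + −
Runs: +×1, −×1, +×1, −×1, +×1, −×1, +×1, −×1 → 8

8 runs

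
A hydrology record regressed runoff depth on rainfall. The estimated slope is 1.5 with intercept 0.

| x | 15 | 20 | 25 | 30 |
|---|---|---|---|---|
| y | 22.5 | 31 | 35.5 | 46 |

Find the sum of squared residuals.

SSE = 6

x=15: ŷ = 1.5·15 = 22.5; e = 22.5 − 22.5 = 0
x=20: ŷ = 1.5·20 = 30; e = 31 − 30 = 1
x=25: ŷ = 1.5·25 = 37.5; e = 35.5 − 37.5 = -2
x=30: ŷ = 1.5·30 = 45; e = 46 − 45 = 1
SSE = 0 + 1 + 4 + 1 = 6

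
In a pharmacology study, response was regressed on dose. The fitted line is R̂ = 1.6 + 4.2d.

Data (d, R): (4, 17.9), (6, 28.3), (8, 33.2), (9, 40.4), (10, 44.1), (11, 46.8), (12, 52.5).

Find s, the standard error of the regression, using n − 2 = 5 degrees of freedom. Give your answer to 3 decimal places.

d=4: R̂ = 1.6 + 4.2·4 = 18.4; e = 17.9 − 18.4 = -0.5
d=6: R̂ = 1.6 + 4.2·6 = 26.8; e = 28.3 − 26.8 = 1.5
d=8: R̂ = 1.6 + 4.2·8 = 35.2; e = 33.2 − 35.2 = -2
d=9: R̂ = 1.6 + 4.2·9 = 39.4; e = 40.4 − 39.4 = 1
d=10: R̂ = 1.6 + 4.2·10 = 43.6; e = 44.1 − 43.6 = 0.5
d=11: R̂ = 1.6 + 4.2·11 = 47.8; e = 46.8 − 47.8 = -1
d=12: R̂ = 1.6 + 4.2·12 = 52; e = 52.5 − 52 = 0.5
SSE = 0.25 + 2.25 + 4 + 1 + 0.25 + 1 + 0.25 = 9
s = √(9/5) = √1.8 ≈ 1.342

s = 1.342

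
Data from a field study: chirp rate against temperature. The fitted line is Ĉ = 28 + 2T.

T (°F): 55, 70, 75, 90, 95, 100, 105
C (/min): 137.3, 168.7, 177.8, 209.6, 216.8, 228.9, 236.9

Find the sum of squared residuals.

T=55: Ĉ = 28 + 2·55 = 138; r = 137.3 − 138 = -0.7
T=70: Ĉ = 28 + 2·70 = 168; r = 168.7 − 168 = 0.7
T=75: Ĉ = 28 + 2·75 = 178; r = 177.8 − 178 = -0.2
T=90: Ĉ = 28 + 2·90 = 208; r = 209.6 − 208 = 1.6
T=95: Ĉ = 28 + 2·95 = 218; r = 216.8 − 218 = -1.2
T=100: Ĉ = 28 + 2·100 = 228; r = 228.9 − 228 = 0.9
T=105: Ĉ = 28 + 2·105 = 238; r = 236.9 − 238 = -1.1
SSE = 0.49 + 0.49 + 0.04 + 2.56 + 1.44 + 0.81 + 1.21 = 7.04

SSE = 7.04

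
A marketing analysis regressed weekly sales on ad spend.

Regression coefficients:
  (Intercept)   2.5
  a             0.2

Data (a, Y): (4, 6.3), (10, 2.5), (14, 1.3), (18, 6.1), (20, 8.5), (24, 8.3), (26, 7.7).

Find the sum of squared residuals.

SSE = 34

a=4: Ŷ = 2.5 + 0.2·4 = 3.3; r = 6.3 − 3.3 = 3
a=10: Ŷ = 2.5 + 0.2·10 = 4.5; r = 2.5 − 4.5 = -2
a=14: Ŷ = 2.5 + 0.2·14 = 5.3; r = 1.3 − 5.3 = -4
a=18: Ŷ = 2.5 + 0.2·18 = 6.1; r = 6.1 − 6.1 = 0
a=20: Ŷ = 2.5 + 0.2·20 = 6.5; r = 8.5 − 6.5 = 2
a=24: Ŷ = 2.5 + 0.2·24 = 7.3; r = 8.3 − 7.3 = 1
a=26: Ŷ = 2.5 + 0.2·26 = 7.7; r = 7.7 − 7.7 = 0
SSE = 9 + 4 + 16 + 0 + 4 + 1 + 0 = 34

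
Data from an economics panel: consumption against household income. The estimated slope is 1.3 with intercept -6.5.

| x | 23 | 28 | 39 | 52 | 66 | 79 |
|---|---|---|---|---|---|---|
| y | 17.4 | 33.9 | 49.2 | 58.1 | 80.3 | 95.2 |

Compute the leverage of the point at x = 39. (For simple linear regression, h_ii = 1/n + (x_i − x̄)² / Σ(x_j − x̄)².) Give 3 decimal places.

x̄ = (23 + 28 + 39 + 52 + 66 + 79)/6 = 47.8333
Σ(x − x̄)² = 616.694 + 393.361 + 78.0278 + 17.3611 + 330.028 + 971.361 = 2406.83
h = 1/6 + (-8.83333)²/2406.83 = 0.166667 + 0.0324193 = 0.199

h = 0.199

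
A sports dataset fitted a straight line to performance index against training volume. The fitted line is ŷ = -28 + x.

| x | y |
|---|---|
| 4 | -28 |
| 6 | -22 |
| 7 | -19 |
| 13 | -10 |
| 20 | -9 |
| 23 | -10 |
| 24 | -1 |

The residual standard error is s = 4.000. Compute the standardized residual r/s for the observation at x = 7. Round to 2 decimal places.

ŷ = -28 + 7 = -21
r = -19 − (-21) = 2
r/s = 2 / 4.000 = 0.50

0.50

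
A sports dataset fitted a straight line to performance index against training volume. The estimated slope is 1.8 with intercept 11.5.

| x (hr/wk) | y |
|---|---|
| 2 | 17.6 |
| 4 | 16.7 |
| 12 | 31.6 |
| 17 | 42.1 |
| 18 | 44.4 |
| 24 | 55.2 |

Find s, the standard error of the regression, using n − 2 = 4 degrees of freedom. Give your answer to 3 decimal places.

x=2: ŷ = 11.5 + 1.8·2 = 15.1; r = 17.6 − 15.1 = 2.5
x=4: ŷ = 11.5 + 1.8·4 = 18.7; r = 16.7 − 18.7 = -2
x=12: ŷ = 11.5 + 1.8·12 = 33.1; r = 31.6 − 33.1 = -1.5
x=17: ŷ = 11.5 + 1.8·17 = 42.1; r = 42.1 − 42.1 = 0
x=18: ŷ = 11.5 + 1.8·18 = 43.9; r = 44.4 − 43.9 = 0.5
x=24: ŷ = 11.5 + 1.8·24 = 54.7; r = 55.2 − 54.7 = 0.5
SSE = 6.25 + 4 + 2.25 + 0 + 0.25 + 0.25 = 13
s = √(13/4) = √3.25 ≈ 1.803

s = 1.803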